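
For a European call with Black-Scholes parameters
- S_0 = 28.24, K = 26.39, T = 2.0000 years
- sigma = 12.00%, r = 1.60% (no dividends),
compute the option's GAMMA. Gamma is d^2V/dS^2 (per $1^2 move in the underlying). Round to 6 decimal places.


d1 = 0.6726604403; d2 = 0.5029548128
phi(d1) = 0.3181683712; exp(-qT) = 1.0000000000; exp(-rT) = 0.9685065821
Gamma = exp(-qT) * phi(d1) / (S * sigma * sqrt(T)) = 1.0000000000 * 0.3181683712 / (28.2400 * 0.1200 * 1.4142135624) = 0.066389

Answer: Gamma = 0.066389


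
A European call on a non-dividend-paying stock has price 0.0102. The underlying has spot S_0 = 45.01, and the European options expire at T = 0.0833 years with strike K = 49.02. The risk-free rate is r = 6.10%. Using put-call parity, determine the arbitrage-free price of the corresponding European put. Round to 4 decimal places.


Answer: Put price = 3.7717

Derivation:
Put-call parity: C - P = S_0 * exp(-qT) - K * exp(-rT).
S_0 * exp(-qT) = 45.0100 * 1.00000000 = 45.01000000
K * exp(-rT) = 49.0200 * 0.99493159 = 48.77154644
P = C - S*exp(-qT) + K*exp(-rT)
P = 0.0102 - 45.01000000 + 48.77154644 = 3.7717


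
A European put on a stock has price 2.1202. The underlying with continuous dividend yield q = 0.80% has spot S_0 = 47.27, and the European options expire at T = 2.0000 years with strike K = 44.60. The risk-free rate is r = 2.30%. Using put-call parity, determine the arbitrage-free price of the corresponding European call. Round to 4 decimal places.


Answer: Call price = 6.0450

Derivation:
Put-call parity: C - P = S_0 * exp(-qT) - K * exp(-rT).
S_0 * exp(-qT) = 47.2700 * 0.98412732 = 46.51969842
K * exp(-rT) = 44.6000 * 0.95504196 = 42.59487151
C = P + S*exp(-qT) - K*exp(-rT)
C = 2.1202 + 46.51969842 - 42.59487151 = 6.0450


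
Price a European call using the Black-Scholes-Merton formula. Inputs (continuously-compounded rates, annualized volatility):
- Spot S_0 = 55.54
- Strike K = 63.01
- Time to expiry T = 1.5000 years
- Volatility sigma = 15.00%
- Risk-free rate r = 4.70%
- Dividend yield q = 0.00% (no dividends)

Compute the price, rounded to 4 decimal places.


d1 = (ln(S/K) + (r - q + 0.5*sigma^2) * T) / (sigma * sqrt(T)) = -0.21128189
d2 = d1 - sigma * sqrt(T) = -0.39499362
exp(-rT) = 0.93192774; exp(-qT) = 1.00000000
C = S_0 * exp(-qT) * N(d1) - K * exp(-rT) * N(d2)
N(d1) = 0.41633366; N(d2) = 0.34642380
C = 55.5400 * 1.00000000 * 0.41633366 - 63.0100 * 0.93192774 * 0.34642380 = 2.7809

Answer: Price = 2.7809


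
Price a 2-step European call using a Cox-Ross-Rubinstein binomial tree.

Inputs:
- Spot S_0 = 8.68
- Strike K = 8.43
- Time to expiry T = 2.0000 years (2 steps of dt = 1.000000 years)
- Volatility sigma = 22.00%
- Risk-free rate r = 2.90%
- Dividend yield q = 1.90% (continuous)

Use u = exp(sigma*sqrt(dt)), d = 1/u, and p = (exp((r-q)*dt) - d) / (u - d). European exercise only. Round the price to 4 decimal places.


dt = T/N = 1.000000
u = exp(sigma*sqrt(dt)) = 1.246077; d = 1/u = 0.802519
p = (exp((r-q)*dt) - d) / (u - d) = 0.467879
Discount per step: exp(-r*dt) = 0.971416
Stock lattice S(k, i) with i counting down-moves:
  k=0: S(0,0) = 8.6800
  k=1: S(1,0) = 10.8159; S(1,1) = 6.9659
  k=2: S(2,0) = 13.4775; S(2,1) = 8.6800; S(2,2) = 5.5902
Terminal payoffs V(N, i) = max(S_T - K, 0):
  V(2,0) = 5.047499; V(2,1) = 0.250000; V(2,2) = 0.000000
Backward induction: V(k, i) = exp(-r*dt) * [p * V(k+1, i) + (1-p) * V(k+1, i+1)].
  V(1,0) = exp(-r*dt) * [p*5.047499 + (1-p)*0.250000] = 2.423342
  V(1,1) = exp(-r*dt) * [p*0.250000 + (1-p)*0.000000] = 0.113626
  V(0,0) = exp(-r*dt) * [p*2.423342 + (1-p)*0.113626] = 1.160156

Answer: Price = V(0,0) = 1.1602


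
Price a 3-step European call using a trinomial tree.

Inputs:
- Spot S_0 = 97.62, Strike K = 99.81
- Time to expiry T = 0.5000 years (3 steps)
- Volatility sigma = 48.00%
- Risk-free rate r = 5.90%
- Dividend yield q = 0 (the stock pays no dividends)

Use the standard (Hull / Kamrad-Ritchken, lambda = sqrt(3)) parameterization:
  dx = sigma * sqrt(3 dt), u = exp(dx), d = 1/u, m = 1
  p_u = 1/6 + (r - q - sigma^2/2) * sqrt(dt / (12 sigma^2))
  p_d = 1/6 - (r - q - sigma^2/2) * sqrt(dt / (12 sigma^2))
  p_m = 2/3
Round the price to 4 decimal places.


Answer: Price = V(0,0) = 12.6271

Derivation:
dt = T/N = 0.166667; dx = sigma*sqrt(3*dt) = 0.339411
u = exp(dx) = 1.404121; d = 1/u = 0.712189
p_u = 0.152868, p_m = 0.666667, p_d = 0.180465
Discount per step: exp(-r*dt) = 0.990215
Stock lattice S(k, j) with j the centered position index:
  k=0: S(0,+0) = 97.6200
  k=1: S(1,-1) = 69.5239; S(1,+0) = 97.6200; S(1,+1) = 137.0703
  k=2: S(2,-2) = 49.5142; S(2,-1) = 69.5239; S(2,+0) = 97.6200; S(2,+1) = 137.0703; S(2,+2) = 192.4632
  k=3: S(3,-3) = 35.2635; S(3,-2) = 49.5142; S(3,-1) = 69.5239; S(3,+0) = 97.6200; S(3,+1) = 137.0703; S(3,+2) = 192.4632; S(3,+3) = 270.2415
Terminal payoffs V(N, j) = max(S_T - K, 0):
  V(3,-3) = 0.000000; V(3,-2) = 0.000000; V(3,-1) = 0.000000; V(3,+0) = 0.000000; V(3,+1) = 37.260261; V(3,+2) = 92.653187; V(3,+3) = 170.431541
Backward induction: V(k, j) = exp(-r*dt) * [p_u * V(k+1, j+1) + p_m * V(k+1, j) + p_d * V(k+1, j-1)]
  V(2,-2) = exp(-r*dt) * [p_u*0.000000 + p_m*0.000000 + p_d*0.000000] = 0.000000
  V(2,-1) = exp(-r*dt) * [p_u*0.000000 + p_m*0.000000 + p_d*0.000000] = 0.000000
  V(2,+0) = exp(-r*dt) * [p_u*37.260261 + p_m*0.000000 + p_d*0.000000] = 5.640176
  V(2,+1) = exp(-r*dt) * [p_u*92.653187 + p_m*37.260261 + p_d*0.000000] = 38.622247
  V(2,+2) = exp(-r*dt) * [p_u*170.431541 + p_m*92.653187 + p_d*37.260261] = 93.621389
  V(1,-1) = exp(-r*dt) * [p_u*5.640176 + p_m*0.000000 + p_d*0.000000] = 0.853767
  V(1,+0) = exp(-r*dt) * [p_u*38.622247 + p_m*5.640176 + p_d*0.000000] = 9.569667
  V(1,+1) = exp(-r*dt) * [p_u*93.621389 + p_m*38.622247 + p_d*5.640176] = 40.675807
  V(0,+0) = exp(-r*dt) * [p_u*40.675807 + p_m*9.569667 + p_d*0.853767] = 12.627114


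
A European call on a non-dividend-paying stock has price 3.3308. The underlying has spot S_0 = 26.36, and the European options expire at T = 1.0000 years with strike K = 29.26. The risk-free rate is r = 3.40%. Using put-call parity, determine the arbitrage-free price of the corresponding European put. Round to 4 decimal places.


Put-call parity: C - P = S_0 * exp(-qT) - K * exp(-rT).
S_0 * exp(-qT) = 26.3600 * 1.00000000 = 26.36000000
K * exp(-rT) = 29.2600 * 0.96657150 = 28.28188223
P = C - S*exp(-qT) + K*exp(-rT)
P = 3.3308 - 26.36000000 + 28.28188223 = 5.2527

Answer: Put price = 5.2527


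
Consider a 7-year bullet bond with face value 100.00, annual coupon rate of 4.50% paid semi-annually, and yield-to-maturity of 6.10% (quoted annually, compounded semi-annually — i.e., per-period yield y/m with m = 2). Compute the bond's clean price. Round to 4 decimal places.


Coupon per period c = face * coupon_rate / m = 2.250000
Periods per year m = 2; per-period yield y/m = 0.030500
Number of cashflows N = 14
Cashflows (t years, CF_t, discount factor 1/(1+y/m)^(m*t), PV):
  t = 0.5000: CF_t = 2.250000, DF = 0.970403, PV = 2.183406
  t = 1.0000: CF_t = 2.250000, DF = 0.941681, PV = 2.118783
  t = 1.5000: CF_t = 2.250000, DF = 0.913810, PV = 2.056073
  t = 2.0000: CF_t = 2.250000, DF = 0.886764, PV = 1.995219
  t = 2.5000: CF_t = 2.250000, DF = 0.860518, PV = 1.936166
  t = 3.0000: CF_t = 2.250000, DF = 0.835049, PV = 1.878861
  t = 3.5000: CF_t = 2.250000, DF = 0.810334, PV = 1.823251
  t = 4.0000: CF_t = 2.250000, DF = 0.786350, PV = 1.769288
  t = 4.5000: CF_t = 2.250000, DF = 0.763076, PV = 1.716922
  t = 5.0000: CF_t = 2.250000, DF = 0.740491, PV = 1.666106
  t = 5.5000: CF_t = 2.250000, DF = 0.718575, PV = 1.616794
  t = 6.0000: CF_t = 2.250000, DF = 0.697307, PV = 1.568941
  t = 6.5000: CF_t = 2.250000, DF = 0.676669, PV = 1.522504
  t = 7.0000: CF_t = 102.250000, DF = 0.656641, PV = 67.141551
Price P = sum_t PV_t = 90.993865

Answer: Price = 90.9939


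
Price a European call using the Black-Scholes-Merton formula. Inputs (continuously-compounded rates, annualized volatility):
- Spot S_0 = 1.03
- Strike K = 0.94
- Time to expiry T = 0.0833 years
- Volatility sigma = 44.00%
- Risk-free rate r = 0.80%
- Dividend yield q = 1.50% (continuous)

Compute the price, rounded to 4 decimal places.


Answer: Price = 0.1067

Derivation:
d1 = (ln(S/K) + (r - q + 0.5*sigma^2) * T) / (sigma * sqrt(T)) = 0.77890588
d2 = d1 - sigma * sqrt(T) = 0.65191423
exp(-rT) = 0.99933382; exp(-qT) = 0.99875128
C = S_0 * exp(-qT) * N(d1) - K * exp(-rT) * N(d2)
N(d1) = 0.78198242; N(d2) = 0.74277175
C = 1.0300 * 0.99875128 * 0.78198242 - 0.9400 * 0.99933382 * 0.74277175 = 0.1067


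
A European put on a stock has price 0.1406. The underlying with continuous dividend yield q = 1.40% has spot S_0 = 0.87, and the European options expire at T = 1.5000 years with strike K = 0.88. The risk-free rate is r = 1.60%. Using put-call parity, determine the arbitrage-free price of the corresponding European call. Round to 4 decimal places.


Put-call parity: C - P = S_0 * exp(-qT) - K * exp(-rT).
S_0 * exp(-qT) = 0.8700 * 0.97921896 = 0.85192050
K * exp(-rT) = 0.8800 * 0.97628571 = 0.85913142
C = P + S*exp(-qT) - K*exp(-rT)
C = 0.1406 + 0.85192050 - 0.85913142 = 0.1334

Answer: Call price = 0.1334


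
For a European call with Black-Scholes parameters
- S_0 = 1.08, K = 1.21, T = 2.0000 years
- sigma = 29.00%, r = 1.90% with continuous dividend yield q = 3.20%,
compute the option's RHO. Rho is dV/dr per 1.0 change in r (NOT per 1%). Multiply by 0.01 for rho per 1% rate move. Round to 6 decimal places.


d1 = -0.1354702443; d2 = -0.5455921774
phi(d1) = 0.3952982931; exp(-qT) = 0.9380049995; exp(-rT) = 0.9627129409
N(d2) = 0.2926731514
Rho = K*T*exp(-rT)*N(d2) = 1.2100 * 2.0000 * 0.9627129409 * 0.2926731514 = 0.681860

Answer: Rho = 0.681860


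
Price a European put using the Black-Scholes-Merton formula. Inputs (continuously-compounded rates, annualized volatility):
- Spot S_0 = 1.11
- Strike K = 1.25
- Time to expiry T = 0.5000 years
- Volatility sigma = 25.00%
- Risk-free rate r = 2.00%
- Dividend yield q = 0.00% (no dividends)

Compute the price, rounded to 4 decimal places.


Answer: Price = 0.1616

Derivation:
d1 = (ln(S/K) + (r - q + 0.5*sigma^2) * T) / (sigma * sqrt(T)) = -0.52698426
d2 = d1 - sigma * sqrt(T) = -0.70376096
exp(-rT) = 0.99004983; exp(-qT) = 1.00000000
P = K * exp(-rT) * N(-d2) - S_0 * exp(-qT) * N(-d1)
N(-d1) = 0.70089774; N(-d2) = 0.75920917
P = 1.2500 * 0.99004983 * 0.75920917 - 1.1100 * 1.00000000 * 0.70089774 = 0.1616


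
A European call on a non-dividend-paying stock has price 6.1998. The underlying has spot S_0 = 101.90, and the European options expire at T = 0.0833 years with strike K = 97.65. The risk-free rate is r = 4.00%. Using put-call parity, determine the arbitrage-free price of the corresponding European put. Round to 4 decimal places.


Answer: Put price = 1.6250

Derivation:
Put-call parity: C - P = S_0 * exp(-qT) - K * exp(-rT).
S_0 * exp(-qT) = 101.9000 * 1.00000000 = 101.90000000
K * exp(-rT) = 97.6500 * 0.99667354 = 97.32517166
P = C - S*exp(-qT) + K*exp(-rT)
P = 6.1998 - 101.90000000 + 97.32517166 = 1.6250


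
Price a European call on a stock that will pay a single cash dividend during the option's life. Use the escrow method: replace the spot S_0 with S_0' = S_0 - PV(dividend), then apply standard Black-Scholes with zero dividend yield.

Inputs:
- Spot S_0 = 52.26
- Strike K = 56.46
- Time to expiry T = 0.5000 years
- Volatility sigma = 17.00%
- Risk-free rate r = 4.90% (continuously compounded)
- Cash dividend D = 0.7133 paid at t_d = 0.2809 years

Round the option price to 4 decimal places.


PV(D) = D * exp(-r * t_d) = 0.7133 * 0.98633019 = 0.70354933
S_0' = S_0 - PV(D) = 52.2600 - 0.70354933 = 51.55645067
d1 = (ln(S_0'/K) + (r + sigma^2/2)*T) / (sigma*sqrt(T)) = -0.49189747
d2 = d1 - sigma*sqrt(T) = -0.61210562
exp(-rT) = 0.97579769
N(d1) = 0.31139591; N(d2) = 0.27023394
C = S_0' * N(d1) - K * exp(-rT) * N(d2) = 51.55645067 * 0.31139591 - 56.4600 * 0.97579769 * 0.27023394 = 1.1663

Answer: Price = 1.1663


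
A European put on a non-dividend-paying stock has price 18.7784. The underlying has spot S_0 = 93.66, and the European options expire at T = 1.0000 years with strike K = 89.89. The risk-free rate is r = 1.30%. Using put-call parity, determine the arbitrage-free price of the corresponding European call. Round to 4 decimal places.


Put-call parity: C - P = S_0 * exp(-qT) - K * exp(-rT).
S_0 * exp(-qT) = 93.6600 * 1.00000000 = 93.66000000
K * exp(-rT) = 89.8900 * 0.98708414 = 88.72899290
C = P + S*exp(-qT) - K*exp(-rT)
C = 18.7784 + 93.66000000 - 88.72899290 = 23.7094

Answer: Call price = 23.7094


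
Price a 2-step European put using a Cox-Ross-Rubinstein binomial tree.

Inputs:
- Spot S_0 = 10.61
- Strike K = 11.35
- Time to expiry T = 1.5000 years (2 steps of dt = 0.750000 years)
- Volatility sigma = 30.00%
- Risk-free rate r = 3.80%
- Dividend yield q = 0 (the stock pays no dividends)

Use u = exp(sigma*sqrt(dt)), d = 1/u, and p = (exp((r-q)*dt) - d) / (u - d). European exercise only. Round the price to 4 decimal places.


dt = T/N = 0.750000
u = exp(sigma*sqrt(dt)) = 1.296681; d = 1/u = 0.771200
p = (exp((r-q)*dt) - d) / (u - d) = 0.490427
Discount per step: exp(-r*dt) = 0.971902
Stock lattice S(k, i) with i counting down-moves:
  k=0: S(0,0) = 10.6100
  k=1: S(1,0) = 13.7578; S(1,1) = 8.1824
  k=2: S(2,0) = 17.8394; S(2,1) = 10.6100; S(2,2) = 6.3103
Terminal payoffs V(N, i) = max(K - S_T, 0):
  V(2,0) = 0.000000; V(2,1) = 0.740000; V(2,2) = 5.039710
Backward induction: V(k, i) = exp(-r*dt) * [p * V(k+1, i) + (1-p) * V(k+1, i+1)].
  V(1,0) = exp(-r*dt) * [p*0.000000 + (1-p)*0.740000] = 0.366489
  V(1,1) = exp(-r*dt) * [p*0.740000 + (1-p)*5.039710] = 2.848660
  V(0,0) = exp(-r*dt) * [p*0.366489 + (1-p)*2.848660] = 1.585498

Answer: Price = V(0,0) = 1.5855


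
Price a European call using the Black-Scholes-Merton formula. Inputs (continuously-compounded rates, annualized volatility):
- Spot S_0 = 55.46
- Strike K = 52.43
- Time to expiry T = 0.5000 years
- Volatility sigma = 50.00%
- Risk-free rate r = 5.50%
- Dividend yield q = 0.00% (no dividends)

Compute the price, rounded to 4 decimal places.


d1 = (ln(S/K) + (r - q + 0.5*sigma^2) * T) / (sigma * sqrt(T)) = 0.41346823
d2 = d1 - sigma * sqrt(T) = 0.05991484
exp(-rT) = 0.97287468; exp(-qT) = 1.00000000
C = S_0 * exp(-qT) * N(d1) - K * exp(-rT) * N(d2)
N(d1) = 0.66036820; N(d2) = 0.52388827
C = 55.4600 * 1.00000000 * 0.66036820 - 52.4300 * 0.97287468 * 0.52388827 = 9.9016

Answer: Price = 9.9016


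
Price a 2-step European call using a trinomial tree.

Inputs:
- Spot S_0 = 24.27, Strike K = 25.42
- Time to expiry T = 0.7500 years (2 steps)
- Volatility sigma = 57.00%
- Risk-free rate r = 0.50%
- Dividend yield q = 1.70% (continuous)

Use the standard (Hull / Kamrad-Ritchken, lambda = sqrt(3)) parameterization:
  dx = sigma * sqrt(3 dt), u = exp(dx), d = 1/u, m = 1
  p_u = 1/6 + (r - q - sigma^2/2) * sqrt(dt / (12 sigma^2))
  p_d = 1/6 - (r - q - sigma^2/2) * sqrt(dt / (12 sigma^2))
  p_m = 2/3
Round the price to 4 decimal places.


dt = T/N = 0.375000; dx = sigma*sqrt(3*dt) = 0.604576
u = exp(dx) = 1.830476; d = 1/u = 0.546306
p_u = 0.112564, p_m = 0.666667, p_d = 0.220770
Discount per step: exp(-r*dt) = 0.998127
Stock lattice S(k, j) with j the centered position index:
  k=0: S(0,+0) = 24.2700
  k=1: S(1,-1) = 13.2588; S(1,+0) = 24.2700; S(1,+1) = 44.4257
  k=2: S(2,-2) = 7.2434; S(2,-1) = 13.2588; S(2,+0) = 24.2700; S(2,+1) = 44.4257; S(2,+2) = 81.3201
Terminal payoffs V(N, j) = max(S_T - K, 0):
  V(2,-2) = 0.000000; V(2,-1) = 0.000000; V(2,+0) = 0.000000; V(2,+1) = 19.005664; V(2,+2) = 55.900132
Backward induction: V(k, j) = exp(-r*dt) * [p_u * V(k+1, j+1) + p_m * V(k+1, j) + p_d * V(k+1, j-1)]
  V(1,-1) = exp(-r*dt) * [p_u*0.000000 + p_m*0.000000 + p_d*0.000000] = 0.000000
  V(1,+0) = exp(-r*dt) * [p_u*19.005664 + p_m*0.000000 + p_d*0.000000] = 2.135340
  V(1,+1) = exp(-r*dt) * [p_u*55.900132 + p_m*19.005664 + p_d*0.000000] = 18.927246
  V(0,+0) = exp(-r*dt) * [p_u*18.927246 + p_m*2.135340 + p_d*0.000000] = 3.547423

Answer: Price = V(0,0) = 3.5474


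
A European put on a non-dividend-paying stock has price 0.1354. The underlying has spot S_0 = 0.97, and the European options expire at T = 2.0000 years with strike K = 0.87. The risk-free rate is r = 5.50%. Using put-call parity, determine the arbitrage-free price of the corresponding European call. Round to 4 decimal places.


Answer: Call price = 0.3260

Derivation:
Put-call parity: C - P = S_0 * exp(-qT) - K * exp(-rT).
S_0 * exp(-qT) = 0.9700 * 1.00000000 = 0.97000000
K * exp(-rT) = 0.8700 * 0.89583414 = 0.77937570
C = P + S*exp(-qT) - K*exp(-rT)
C = 0.1354 + 0.97000000 - 0.77937570 = 0.3260


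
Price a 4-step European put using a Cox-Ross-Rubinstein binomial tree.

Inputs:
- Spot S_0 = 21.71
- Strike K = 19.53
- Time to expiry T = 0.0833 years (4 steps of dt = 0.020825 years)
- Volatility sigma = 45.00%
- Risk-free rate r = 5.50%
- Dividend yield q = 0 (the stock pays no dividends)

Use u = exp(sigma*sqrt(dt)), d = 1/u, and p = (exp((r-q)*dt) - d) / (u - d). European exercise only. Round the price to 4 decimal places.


dt = T/N = 0.020825
u = exp(sigma*sqrt(dt)) = 1.067094; d = 1/u = 0.937125
p = (exp((r-q)*dt) - d) / (u - d) = 0.492589
Discount per step: exp(-r*dt) = 0.998855
Stock lattice S(k, i) with i counting down-moves:
  k=0: S(0,0) = 21.7100
  k=1: S(1,0) = 23.1666; S(1,1) = 20.3450
  k=2: S(2,0) = 24.7209; S(2,1) = 21.7100; S(2,2) = 19.0658
  k=3: S(3,0) = 26.3796; S(3,1) = 23.1666; S(3,2) = 20.3450; S(3,3) = 17.8670
  k=4: S(4,0) = 28.1495; S(4,1) = 24.7209; S(4,2) = 21.7100; S(4,3) = 19.0658; S(4,4) = 16.7436
Terminal payoffs V(N, i) = max(K - S_T, 0):
  V(4,0) = 0.000000; V(4,1) = 0.000000; V(4,2) = 0.000000; V(4,3) = 0.464219; V(4,4) = 2.786379
Backward induction: V(k, i) = exp(-r*dt) * [p * V(k+1, i) + (1-p) * V(k+1, i+1)].
  V(3,0) = exp(-r*dt) * [p*0.000000 + (1-p)*0.000000] = 0.000000
  V(3,1) = exp(-r*dt) * [p*0.000000 + (1-p)*0.000000] = 0.000000
  V(3,2) = exp(-r*dt) * [p*0.000000 + (1-p)*0.464219] = 0.235280
  V(3,3) = exp(-r*dt) * [p*0.464219 + (1-p)*2.786379] = 1.640629
  V(2,0) = exp(-r*dt) * [p*0.000000 + (1-p)*0.000000] = 0.000000
  V(2,1) = exp(-r*dt) * [p*0.000000 + (1-p)*0.235280] = 0.119247
  V(2,2) = exp(-r*dt) * [p*0.235280 + (1-p)*1.640629] = 0.947285
  V(1,0) = exp(-r*dt) * [p*0.000000 + (1-p)*0.119247] = 0.060438
  V(1,1) = exp(-r*dt) * [p*0.119247 + (1-p)*0.947285] = 0.538785
  V(0,0) = exp(-r*dt) * [p*0.060438 + (1-p)*0.538785] = 0.302810

Answer: Price = V(0,0) = 0.3028


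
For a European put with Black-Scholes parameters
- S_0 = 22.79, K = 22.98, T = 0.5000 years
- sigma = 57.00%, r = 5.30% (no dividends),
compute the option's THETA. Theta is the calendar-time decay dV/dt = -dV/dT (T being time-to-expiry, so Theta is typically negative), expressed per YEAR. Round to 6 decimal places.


d1 = 0.2466749966; d2 = -0.1563758686
phi(d1) = 0.3869875294; exp(-qT) = 1.0000000000; exp(-rT) = 0.9738480438
Theta = -S*exp(-qT)*phi(d1)*sigma/(2*sqrt(T)) + r*K*exp(-rT)*N(-d2) - q*S*exp(-qT)*N(-d1)
N(-d1) = 0.4025798792; N(-d2) = 0.5621316214; sqrt(T) = 0.7071067812
Term 1 = -22.7900 * 1.0000000000 * 0.3869875294 * 0.5700 / (2 * 0.7071067812) = -3.5546852589
Term 2 = 0.0530 * 22.9800 * 0.9738480438 * 0.5621316214 = 0.6667378440
Term 3 = 0 (no dividend yield, q = 0)
Theta = -3.5546852589 + (0.6667378440) + (0.0000000000) = -2.887947

Answer: Theta = -2.887947


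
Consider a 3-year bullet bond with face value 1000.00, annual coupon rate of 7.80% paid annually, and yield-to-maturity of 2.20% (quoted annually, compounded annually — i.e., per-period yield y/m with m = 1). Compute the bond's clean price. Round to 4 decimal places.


Answer: Price = 1160.8704

Derivation:
Coupon per period c = face * coupon_rate / m = 78.000000
Periods per year m = 1; per-period yield y/m = 0.022000
Number of cashflows N = 3
Cashflows (t years, CF_t, discount factor 1/(1+y/m)^(m*t), PV):
  t = 1.0000: CF_t = 78.000000, DF = 0.978474, PV = 76.320939
  t = 2.0000: CF_t = 78.000000, DF = 0.957411, PV = 74.678023
  t = 3.0000: CF_t = 1078.000000, DF = 0.936801, PV = 1009.871401
Price P = sum_t PV_t = 1160.870363


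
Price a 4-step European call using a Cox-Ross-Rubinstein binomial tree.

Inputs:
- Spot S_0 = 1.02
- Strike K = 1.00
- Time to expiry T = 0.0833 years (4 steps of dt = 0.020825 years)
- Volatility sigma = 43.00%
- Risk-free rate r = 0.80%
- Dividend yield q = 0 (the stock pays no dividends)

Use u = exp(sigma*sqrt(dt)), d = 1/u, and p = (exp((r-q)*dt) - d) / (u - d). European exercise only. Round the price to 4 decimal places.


Answer: Price = V(0,0) = 0.0611

Derivation:
dt = T/N = 0.020825
u = exp(sigma*sqrt(dt)) = 1.064018; d = 1/u = 0.939833
p = (exp((r-q)*dt) - d) / (u - d) = 0.485833
Discount per step: exp(-r*dt) = 0.999833
Stock lattice S(k, i) with i counting down-moves:
  k=0: S(0,0) = 1.0200
  k=1: S(1,0) = 1.0853; S(1,1) = 0.9586
  k=2: S(2,0) = 1.1548; S(2,1) = 1.0200; S(2,2) = 0.9010
  k=3: S(3,0) = 1.2287; S(3,1) = 1.0853; S(3,2) = 0.9586; S(3,3) = 0.8467
  k=4: S(4,0) = 1.3074; S(4,1) = 1.1548; S(4,2) = 1.0200; S(4,3) = 0.9010; S(4,4) = 0.7958
Terminal payoffs V(N, i) = max(S_T - K, 0):
  V(4,0) = 0.307365; V(4,1) = 0.154778; V(4,2) = 0.020000; V(4,3) = 0.000000; V(4,4) = 0.000000
Backward induction: V(k, i) = exp(-r*dt) * [p * V(k+1, i) + (1-p) * V(k+1, i+1)].
  V(3,0) = exp(-r*dt) * [p*0.307365 + (1-p)*0.154778] = 0.228872
  V(3,1) = exp(-r*dt) * [p*0.154778 + (1-p)*0.020000] = 0.085465
  V(3,2) = exp(-r*dt) * [p*0.020000 + (1-p)*0.000000] = 0.009715
  V(3,3) = exp(-r*dt) * [p*0.000000 + (1-p)*0.000000] = 0.000000
  V(2,0) = exp(-r*dt) * [p*0.228872 + (1-p)*0.085465] = 0.155111
  V(2,1) = exp(-r*dt) * [p*0.085465 + (1-p)*0.009715] = 0.046509
  V(2,2) = exp(-r*dt) * [p*0.009715 + (1-p)*0.000000] = 0.004719
  V(1,0) = exp(-r*dt) * [p*0.155111 + (1-p)*0.046509] = 0.099255
  V(1,1) = exp(-r*dt) * [p*0.046509 + (1-p)*0.004719] = 0.025018
  V(0,0) = exp(-r*dt) * [p*0.099255 + (1-p)*0.025018] = 0.061075


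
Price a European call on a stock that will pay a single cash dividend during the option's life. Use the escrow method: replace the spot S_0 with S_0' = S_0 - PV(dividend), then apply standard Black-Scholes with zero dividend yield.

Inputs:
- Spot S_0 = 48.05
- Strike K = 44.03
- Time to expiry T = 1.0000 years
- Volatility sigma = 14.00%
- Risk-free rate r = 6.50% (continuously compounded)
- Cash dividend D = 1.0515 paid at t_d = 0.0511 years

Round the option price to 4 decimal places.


PV(D) = D * exp(-r * t_d) = 1.0515 * 0.99668401 = 1.04801324
S_0' = S_0 - PV(D) = 48.0500 - 1.04801324 = 47.00198676
d1 = (ln(S_0'/K) + (r + sigma^2/2)*T) / (sigma*sqrt(T)) = 1.00084752
d2 = d1 - sigma*sqrt(T) = 0.86084752
exp(-rT) = 0.93706746
N(d1) = 0.84154973; N(d2) = 0.80533899
C = S_0' * N(d1) - K * exp(-rT) * N(d2) = 47.00198676 * 0.84154973 - 44.0300 * 0.93706746 * 0.80533899 = 6.3270

Answer: Price = 6.3270


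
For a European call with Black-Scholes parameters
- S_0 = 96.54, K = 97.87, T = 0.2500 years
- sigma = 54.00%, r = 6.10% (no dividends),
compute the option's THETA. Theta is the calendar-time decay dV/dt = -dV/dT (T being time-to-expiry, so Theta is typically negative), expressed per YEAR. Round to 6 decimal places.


Answer: Theta = -23.230003

Derivation:
d1 = 0.1408050474; d2 = -0.1291949526
phi(d1) = 0.3950070904; exp(-qT) = 1.0000000000; exp(-rT) = 0.9848656924
Theta = -S*exp(-qT)*phi(d1)*sigma/(2*sqrt(T)) - r*K*exp(-rT)*N(d2) + q*S*exp(-qT)*N(d1)
N(d1) = 0.5559880222; N(d2) = 0.4486016950; sqrt(T) = 0.5000000000
Term 1 = -96.5400 * 1.0000000000 * 0.3950070904 * 0.5400 / (2 * 0.5000000000) = -20.5923516339
Term 2 = -0.0610 * 97.8700 * 0.9848656924 * 0.4486016950 = -2.6376510680
Term 3 = 0 (no dividend yield, q = 0)
Theta = -20.5923516339 + (-2.6376510680) + (0.0000000000) = -23.230003


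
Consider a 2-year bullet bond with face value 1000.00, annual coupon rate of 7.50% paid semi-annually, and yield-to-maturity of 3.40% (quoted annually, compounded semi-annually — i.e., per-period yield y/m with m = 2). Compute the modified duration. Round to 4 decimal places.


Answer: Modified duration = 1.8668

Derivation:
Coupon per period c = face * coupon_rate / m = 37.500000
Periods per year m = 2; per-period yield y/m = 0.017000
Number of cashflows N = 4
Cashflows (t years, CF_t, discount factor 1/(1+y/m)^(m*t), PV):
  t = 0.5000: CF_t = 37.500000, DF = 0.983284, PV = 36.873156
  t = 1.0000: CF_t = 37.500000, DF = 0.966848, PV = 36.256791
  t = 1.5000: CF_t = 37.500000, DF = 0.950686, PV = 35.650729
  t = 2.0000: CF_t = 1037.500000, DF = 0.934795, PV = 969.849383
Price P = sum_t PV_t = 1078.630058
First compute Macaulay numerator sum_t t * PV_t:
  t * PV_t at t = 0.5000: 18.436578
  t * PV_t at t = 1.0000: 36.256791
  t * PV_t at t = 1.5000: 53.476093
  t * PV_t at t = 2.0000: 1939.698765
Macaulay duration D = 2047.868227 / 1078.630058 = 1.898583
Modified duration = D / (1 + y/m) = 1.898583 / (1 + 0.017000) = 1.866846


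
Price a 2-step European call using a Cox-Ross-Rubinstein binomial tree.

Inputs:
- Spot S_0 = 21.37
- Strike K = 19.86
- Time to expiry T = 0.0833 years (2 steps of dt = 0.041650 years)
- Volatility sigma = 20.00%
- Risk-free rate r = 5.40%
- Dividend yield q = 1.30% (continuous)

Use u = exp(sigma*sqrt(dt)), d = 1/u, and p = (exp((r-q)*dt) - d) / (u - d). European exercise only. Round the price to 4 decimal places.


Answer: Price = V(0,0) = 1.6154

Derivation:
dt = T/N = 0.041650
u = exp(sigma*sqrt(dt)) = 1.041661; d = 1/u = 0.960005
p = (exp((r-q)*dt) - d) / (u - d) = 0.510728
Discount per step: exp(-r*dt) = 0.997753
Stock lattice S(k, i) with i counting down-moves:
  k=0: S(0,0) = 21.3700
  k=1: S(1,0) = 22.2603; S(1,1) = 20.5153
  k=2: S(2,0) = 23.1877; S(2,1) = 21.3700; S(2,2) = 19.6948
Terminal payoffs V(N, i) = max(S_T - K, 0):
  V(2,0) = 3.327687; V(2,1) = 1.510000; V(2,2) = 0.000000
Backward induction: V(k, i) = exp(-r*dt) * [p * V(k+1, i) + (1-p) * V(k+1, i+1)].
  V(1,0) = exp(-r*dt) * [p*3.327687 + (1-p)*1.510000] = 2.432865
  V(1,1) = exp(-r*dt) * [p*1.510000 + (1-p)*0.000000] = 0.769466
  V(0,0) = exp(-r*dt) * [p*2.432865 + (1-p)*0.769466] = 1.615373


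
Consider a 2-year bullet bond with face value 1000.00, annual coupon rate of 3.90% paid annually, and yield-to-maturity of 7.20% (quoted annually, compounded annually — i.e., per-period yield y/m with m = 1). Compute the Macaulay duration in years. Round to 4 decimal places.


Answer: Macaulay duration = 1.9613 years

Derivation:
Coupon per period c = face * coupon_rate / m = 39.000000
Periods per year m = 1; per-period yield y/m = 0.072000
Number of cashflows N = 2
Cashflows (t years, CF_t, discount factor 1/(1+y/m)^(m*t), PV):
  t = 1.0000: CF_t = 39.000000, DF = 0.932836, PV = 36.380597
  t = 2.0000: CF_t = 1039.000000, DF = 0.870183, PV = 904.119793
Price P = sum_t PV_t = 940.500390
Macaulay numerator sum_t t * PV_t:
  t * PV_t at t = 1.0000: 36.380597
  t * PV_t at t = 2.0000: 1808.239586
Macaulay duration D = (sum_t t * PV_t) / P = 1844.620183 / 940.500390 = 1.961318


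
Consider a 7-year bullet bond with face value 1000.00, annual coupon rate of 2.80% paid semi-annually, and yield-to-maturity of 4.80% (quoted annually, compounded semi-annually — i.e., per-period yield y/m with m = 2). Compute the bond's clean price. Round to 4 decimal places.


Answer: Price = 882.2770

Derivation:
Coupon per period c = face * coupon_rate / m = 14.000000
Periods per year m = 2; per-period yield y/m = 0.024000
Number of cashflows N = 14
Cashflows (t years, CF_t, discount factor 1/(1+y/m)^(m*t), PV):
  t = 0.5000: CF_t = 14.000000, DF = 0.976562, PV = 13.671875
  t = 1.0000: CF_t = 14.000000, DF = 0.953674, PV = 13.351440
  t = 1.5000: CF_t = 14.000000, DF = 0.931323, PV = 13.038516
  t = 2.0000: CF_t = 14.000000, DF = 0.909495, PV = 12.732926
  t = 2.5000: CF_t = 14.000000, DF = 0.888178, PV = 12.434498
  t = 3.0000: CF_t = 14.000000, DF = 0.867362, PV = 12.143064
  t = 3.5000: CF_t = 14.000000, DF = 0.847033, PV = 11.858461
  t = 4.0000: CF_t = 14.000000, DF = 0.827181, PV = 11.580529
  t = 4.5000: CF_t = 14.000000, DF = 0.807794, PV = 11.309110
  t = 5.0000: CF_t = 14.000000, DF = 0.788861, PV = 11.044053
  t = 5.5000: CF_t = 14.000000, DF = 0.770372, PV = 10.785208
  t = 6.0000: CF_t = 14.000000, DF = 0.752316, PV = 10.532429
  t = 6.5000: CF_t = 14.000000, DF = 0.734684, PV = 10.285576
  t = 7.0000: CF_t = 1014.000000, DF = 0.717465, PV = 727.509321
Price P = sum_t PV_t = 882.277006


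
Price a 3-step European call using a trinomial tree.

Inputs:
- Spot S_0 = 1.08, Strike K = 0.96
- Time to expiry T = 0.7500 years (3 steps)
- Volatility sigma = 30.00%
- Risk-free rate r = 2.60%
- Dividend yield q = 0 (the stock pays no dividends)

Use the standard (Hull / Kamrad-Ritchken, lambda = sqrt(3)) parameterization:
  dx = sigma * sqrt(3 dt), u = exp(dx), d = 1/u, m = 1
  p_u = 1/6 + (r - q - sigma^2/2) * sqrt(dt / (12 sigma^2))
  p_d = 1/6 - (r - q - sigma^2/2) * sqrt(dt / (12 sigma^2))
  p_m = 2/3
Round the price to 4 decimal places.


dt = T/N = 0.250000; dx = sigma*sqrt(3*dt) = 0.259808
u = exp(dx) = 1.296681; d = 1/u = 0.771200
p_u = 0.157525, p_m = 0.666667, p_d = 0.175808
Discount per step: exp(-r*dt) = 0.993521
Stock lattice S(k, j) with j the centered position index:
  k=0: S(0,+0) = 1.0800
  k=1: S(1,-1) = 0.8329; S(1,+0) = 1.0800; S(1,+1) = 1.4004
  k=2: S(2,-2) = 0.6423; S(2,-1) = 0.8329; S(2,+0) = 1.0800; S(2,+1) = 1.4004; S(2,+2) = 1.8159
  k=3: S(3,-3) = 0.4954; S(3,-2) = 0.6423; S(3,-1) = 0.8329; S(3,+0) = 1.0800; S(3,+1) = 1.4004; S(3,+2) = 1.8159; S(3,+3) = 2.3546
Terminal payoffs V(N, j) = max(S_T - K, 0):
  V(3,-3) = 0.000000; V(3,-2) = 0.000000; V(3,-1) = 0.000000; V(3,+0) = 0.120000; V(3,+1) = 0.440415; V(3,+2) = 0.855891; V(3,+3) = 1.394631
Backward induction: V(k, j) = exp(-r*dt) * [p_u * V(k+1, j+1) + p_m * V(k+1, j) + p_d * V(k+1, j-1)]
  V(2,-2) = exp(-r*dt) * [p_u*0.000000 + p_m*0.000000 + p_d*0.000000] = 0.000000
  V(2,-1) = exp(-r*dt) * [p_u*0.120000 + p_m*0.000000 + p_d*0.000000] = 0.018781
  V(2,+0) = exp(-r*dt) * [p_u*0.440415 + p_m*0.120000 + p_d*0.000000] = 0.148409
  V(2,+1) = exp(-r*dt) * [p_u*0.855891 + p_m*0.440415 + p_d*0.120000] = 0.446619
  V(2,+2) = exp(-r*dt) * [p_u*1.394631 + p_m*0.855891 + p_d*0.440415] = 0.862090
  V(1,-1) = exp(-r*dt) * [p_u*0.148409 + p_m*0.018781 + p_d*0.000000] = 0.035666
  V(1,+0) = exp(-r*dt) * [p_u*0.446619 + p_m*0.148409 + p_d*0.018781] = 0.171476
  V(1,+1) = exp(-r*dt) * [p_u*0.862090 + p_m*0.446619 + p_d*0.148409] = 0.456661
  V(0,+0) = exp(-r*dt) * [p_u*0.456661 + p_m*0.171476 + p_d*0.035666] = 0.191276

Answer: Price = V(0,0) = 0.1913


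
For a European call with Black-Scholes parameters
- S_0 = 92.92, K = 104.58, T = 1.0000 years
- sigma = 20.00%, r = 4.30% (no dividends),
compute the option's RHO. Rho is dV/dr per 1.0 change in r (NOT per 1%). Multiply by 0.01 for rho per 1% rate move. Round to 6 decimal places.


Answer: Rho = 31.757875

Derivation:
d1 = -0.2760671043; d2 = -0.4760671043
phi(d1) = 0.3840259862; exp(-qT) = 1.0000000000; exp(-rT) = 0.9579113901
N(d2) = 0.3170132859
Rho = K*T*exp(-rT)*N(d2) = 104.5800 * 1.0000 * 0.9579113901 * 0.3170132859 = 31.757875


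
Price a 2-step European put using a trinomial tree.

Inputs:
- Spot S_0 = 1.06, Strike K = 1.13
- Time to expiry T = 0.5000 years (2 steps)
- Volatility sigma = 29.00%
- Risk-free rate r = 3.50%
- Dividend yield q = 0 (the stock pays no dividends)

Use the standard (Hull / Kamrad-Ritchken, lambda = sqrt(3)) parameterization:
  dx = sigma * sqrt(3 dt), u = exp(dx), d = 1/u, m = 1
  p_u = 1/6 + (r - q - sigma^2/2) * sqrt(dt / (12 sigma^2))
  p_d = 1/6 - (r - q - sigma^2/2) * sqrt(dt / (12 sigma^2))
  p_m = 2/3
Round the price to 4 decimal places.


dt = T/N = 0.250000; dx = sigma*sqrt(3*dt) = 0.251147
u = exp(dx) = 1.285500; d = 1/u = 0.777908
p_u = 0.163158, p_m = 0.666667, p_d = 0.170176
Discount per step: exp(-r*dt) = 0.991288
Stock lattice S(k, j) with j the centered position index:
  k=0: S(0,+0) = 1.0600
  k=1: S(1,-1) = 0.8246; S(1,+0) = 1.0600; S(1,+1) = 1.3626
  k=2: S(2,-2) = 0.6414; S(2,-1) = 0.8246; S(2,+0) = 1.0600; S(2,+1) = 1.3626; S(2,+2) = 1.7517
Terminal payoffs V(N, j) = max(K - S_T, 0):
  V(2,-2) = 0.488551; V(2,-1) = 0.305418; V(2,+0) = 0.070000; V(2,+1) = 0.000000; V(2,+2) = 0.000000
Backward induction: V(k, j) = exp(-r*dt) * [p_u * V(k+1, j+1) + p_m * V(k+1, j) + p_d * V(k+1, j-1)]
  V(1,-1) = exp(-r*dt) * [p_u*0.070000 + p_m*0.305418 + p_d*0.488551] = 0.295575
  V(1,+0) = exp(-r*dt) * [p_u*0.000000 + p_m*0.070000 + p_d*0.305418] = 0.097782
  V(1,+1) = exp(-r*dt) * [p_u*0.000000 + p_m*0.000000 + p_d*0.070000] = 0.011809
  V(0,+0) = exp(-r*dt) * [p_u*0.011809 + p_m*0.097782 + p_d*0.295575] = 0.116391

Answer: Price = V(0,0) = 0.1164


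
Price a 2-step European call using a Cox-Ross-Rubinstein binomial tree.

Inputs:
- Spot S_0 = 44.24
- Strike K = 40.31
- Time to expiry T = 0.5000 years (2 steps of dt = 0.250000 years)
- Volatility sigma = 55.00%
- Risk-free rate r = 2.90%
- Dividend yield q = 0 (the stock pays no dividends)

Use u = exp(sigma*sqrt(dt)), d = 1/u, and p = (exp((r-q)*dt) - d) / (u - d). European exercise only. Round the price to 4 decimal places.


dt = T/N = 0.250000
u = exp(sigma*sqrt(dt)) = 1.316531; d = 1/u = 0.759572
p = (exp((r-q)*dt) - d) / (u - d) = 0.444744
Discount per step: exp(-r*dt) = 0.992776
Stock lattice S(k, i) with i counting down-moves:
  k=0: S(0,0) = 44.2400
  k=1: S(1,0) = 58.2433; S(1,1) = 33.6035
  k=2: S(2,0) = 76.6791; S(2,1) = 44.2400; S(2,2) = 25.5243
Terminal payoffs V(N, i) = max(S_T - K, 0):
  V(2,0) = 36.369114; V(2,1) = 3.930000; V(2,2) = 0.000000
Backward induction: V(k, i) = exp(-r*dt) * [p * V(k+1, i) + (1-p) * V(k+1, i+1)].
  V(1,0) = exp(-r*dt) * [p*36.369114 + (1-p)*3.930000] = 18.224508
  V(1,1) = exp(-r*dt) * [p*3.930000 + (1-p)*0.000000] = 1.735220
  V(0,0) = exp(-r*dt) * [p*18.224508 + (1-p)*1.735220] = 9.003228

Answer: Price = V(0,0) = 9.0032


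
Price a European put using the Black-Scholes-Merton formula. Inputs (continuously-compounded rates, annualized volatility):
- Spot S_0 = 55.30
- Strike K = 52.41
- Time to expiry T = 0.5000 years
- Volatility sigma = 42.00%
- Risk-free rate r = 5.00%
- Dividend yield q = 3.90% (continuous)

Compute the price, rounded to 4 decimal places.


Answer: Price = 4.7820

Derivation:
d1 = (ln(S/K) + (r - q + 0.5*sigma^2) * T) / (sigma * sqrt(T)) = 0.34774668
d2 = d1 - sigma * sqrt(T) = 0.05076183
exp(-rT) = 0.97530991; exp(-qT) = 0.98068890
P = K * exp(-rT) * N(-d2) - S_0 * exp(-qT) * N(-d1)
N(-d1) = 0.36401522; N(-d2) = 0.47975765
P = 52.4100 * 0.97530991 * 0.47975765 - 55.3000 * 0.98068890 * 0.36401522 = 4.7820


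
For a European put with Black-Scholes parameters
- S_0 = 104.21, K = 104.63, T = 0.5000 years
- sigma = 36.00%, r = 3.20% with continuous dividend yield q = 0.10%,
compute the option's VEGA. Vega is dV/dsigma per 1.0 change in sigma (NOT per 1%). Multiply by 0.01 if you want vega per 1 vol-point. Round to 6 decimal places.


Answer: Vega = 28.949142

Derivation:
d1 = 0.1723681855; d2 = -0.0821902558
phi(d1) = 0.3930596376; exp(-qT) = 0.9995001250; exp(-rT) = 0.9841273201
Vega = S * exp(-qT) * phi(d1) * sqrt(T) = 104.2100 * 0.9995001250 * 0.3930596376 * 0.7071067812 = 28.949142


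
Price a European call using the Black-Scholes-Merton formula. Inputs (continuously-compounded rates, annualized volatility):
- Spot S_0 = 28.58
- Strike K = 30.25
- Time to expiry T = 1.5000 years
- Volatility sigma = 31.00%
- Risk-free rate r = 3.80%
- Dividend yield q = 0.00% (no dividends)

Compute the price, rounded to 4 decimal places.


d1 = (ln(S/K) + (r - q + 0.5*sigma^2) * T) / (sigma * sqrt(T)) = 0.19039117
d2 = d1 - sigma * sqrt(T) = -0.18927974
exp(-rT) = 0.94459407; exp(-qT) = 1.00000000
C = S_0 * exp(-qT) * N(d1) - K * exp(-rT) * N(d2)
N(d1) = 0.57549869; N(d2) = 0.42493679
C = 28.5800 * 1.00000000 * 0.57549869 - 30.2500 * 0.94459407 * 0.42493679 = 4.3056

Answer: Price = 4.3056


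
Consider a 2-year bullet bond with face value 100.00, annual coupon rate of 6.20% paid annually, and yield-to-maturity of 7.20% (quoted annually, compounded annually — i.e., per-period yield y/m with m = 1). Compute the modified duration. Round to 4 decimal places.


Coupon per period c = face * coupon_rate / m = 6.200000
Periods per year m = 1; per-period yield y/m = 0.072000
Number of cashflows N = 2
Cashflows (t years, CF_t, discount factor 1/(1+y/m)^(m*t), PV):
  t = 1.0000: CF_t = 6.200000, DF = 0.932836, PV = 5.783582
  t = 2.0000: CF_t = 106.200000, DF = 0.870183, PV = 92.413399
Price P = sum_t PV_t = 98.196982
First compute Macaulay numerator sum_t t * PV_t:
  t * PV_t at t = 1.0000: 5.783582
  t * PV_t at t = 2.0000: 184.826799
Macaulay duration D = 190.610381 / 98.196982 = 1.941102
Modified duration = D / (1 + y/m) = 1.941102 / (1 + 0.072000) = 1.810730

Answer: Modified duration = 1.8107


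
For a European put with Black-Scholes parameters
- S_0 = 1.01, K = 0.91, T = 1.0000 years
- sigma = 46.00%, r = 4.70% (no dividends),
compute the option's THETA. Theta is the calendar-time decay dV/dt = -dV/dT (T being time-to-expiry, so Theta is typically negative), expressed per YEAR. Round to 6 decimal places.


d1 = 0.5588282833; d2 = 0.0988282833
phi(d1) = 0.3412694089; exp(-qT) = 1.0000000000; exp(-rT) = 0.9540873976
Theta = -S*exp(-qT)*phi(d1)*sigma/(2*sqrt(T)) + r*K*exp(-rT)*N(-d2) - q*S*exp(-qT)*N(-d1)
N(-d1) = 0.2881394589; N(-d2) = 0.4606373058; sqrt(T) = 1.0000000000
Term 1 = -1.0100 * 1.0000000000 * 0.3412694089 * 0.4600 / (2 * 1.0000000000) = -0.0792768837
Term 2 = 0.0470 * 0.9100 * 0.9540873976 * 0.4606373058 = 0.0187969124
Term 3 = 0 (no dividend yield, q = 0)
Theta = -0.0792768837 + (0.0187969124) + (0.0000000000) = -0.060480

Answer: Theta = -0.060480


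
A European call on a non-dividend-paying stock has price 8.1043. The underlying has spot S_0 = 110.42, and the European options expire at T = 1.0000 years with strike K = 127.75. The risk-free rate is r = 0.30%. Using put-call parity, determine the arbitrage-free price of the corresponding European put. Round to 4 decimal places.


Answer: Put price = 25.0516

Derivation:
Put-call parity: C - P = S_0 * exp(-qT) - K * exp(-rT).
S_0 * exp(-qT) = 110.4200 * 1.00000000 = 110.42000000
K * exp(-rT) = 127.7500 * 0.99700450 = 127.36732430
P = C - S*exp(-qT) + K*exp(-rT)
P = 8.1043 - 110.42000000 + 127.36732430 = 25.0516


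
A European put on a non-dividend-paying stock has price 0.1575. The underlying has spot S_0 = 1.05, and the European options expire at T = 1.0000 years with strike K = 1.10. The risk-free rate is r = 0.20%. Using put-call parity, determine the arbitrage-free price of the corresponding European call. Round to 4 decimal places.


Answer: Call price = 0.1097

Derivation:
Put-call parity: C - P = S_0 * exp(-qT) - K * exp(-rT).
S_0 * exp(-qT) = 1.0500 * 1.00000000 = 1.05000000
K * exp(-rT) = 1.1000 * 0.99800200 = 1.09780220
C = P + S*exp(-qT) - K*exp(-rT)
C = 0.1575 + 1.05000000 - 1.09780220 = 0.1097


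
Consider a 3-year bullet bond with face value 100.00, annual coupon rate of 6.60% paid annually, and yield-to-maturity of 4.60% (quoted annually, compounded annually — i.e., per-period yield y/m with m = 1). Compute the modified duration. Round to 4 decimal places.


Coupon per period c = face * coupon_rate / m = 6.600000
Periods per year m = 1; per-period yield y/m = 0.046000
Number of cashflows N = 3
Cashflows (t years, CF_t, discount factor 1/(1+y/m)^(m*t), PV):
  t = 1.0000: CF_t = 6.600000, DF = 0.956023, PV = 6.309751
  t = 2.0000: CF_t = 6.600000, DF = 0.913980, PV = 6.032267
  t = 3.0000: CF_t = 106.600000, DF = 0.873786, PV = 93.145559
Price P = sum_t PV_t = 105.487577
First compute Macaulay numerator sum_t t * PV_t:
  t * PV_t at t = 1.0000: 6.309751
  t * PV_t at t = 2.0000: 12.064534
  t * PV_t at t = 3.0000: 279.436676
Macaulay duration D = 297.810961 / 105.487577 = 2.823185
Modified duration = D / (1 + y/m) = 2.823185 / (1 + 0.046000) = 2.699030

Answer: Modified duration = 2.6990


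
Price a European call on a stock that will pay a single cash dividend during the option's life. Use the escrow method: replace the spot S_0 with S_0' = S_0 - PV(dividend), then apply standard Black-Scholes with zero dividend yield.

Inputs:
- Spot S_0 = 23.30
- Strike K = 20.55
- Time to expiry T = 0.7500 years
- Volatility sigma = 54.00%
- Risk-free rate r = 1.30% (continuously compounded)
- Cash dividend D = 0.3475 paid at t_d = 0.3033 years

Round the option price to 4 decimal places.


PV(D) = D * exp(-r * t_d) = 0.3475 * 0.99606486 = 0.34613254
S_0' = S_0 - PV(D) = 23.3000 - 0.34613254 = 22.95386746
d1 = (ln(S_0'/K) + (r + sigma^2/2)*T) / (sigma*sqrt(T)) = 0.49122992
d2 = d1 - sigma*sqrt(T) = 0.02357620
exp(-rT) = 0.99029738
N(d1) = 0.68836808; N(d2) = 0.50940467
C = S_0' * N(d1) - K * exp(-rT) * N(d2) = 22.95386746 * 0.68836808 - 20.5500 * 0.99029738 * 0.50940467 = 5.4340

Answer: Price = 5.4340
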